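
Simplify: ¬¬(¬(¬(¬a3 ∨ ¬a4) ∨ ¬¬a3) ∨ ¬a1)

¬a3 ∨ ¬a1

¬¬(¬(¬(¬a3 ∨ ¬a4) ∨ ¬¬a3) ∨ ¬a1)
= ¬¬((¬a3 ∨ ¬a4) ∧ ¬a3 ∨ ¬a1)   (De Morgan)
= ¬¬(¬a3 ∨ ¬a1)   (absorption)
= ¬a3 ∨ ¬a1   (double negation)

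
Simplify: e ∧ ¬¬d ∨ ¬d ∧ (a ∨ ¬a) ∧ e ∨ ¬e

e ∧ ¬¬d ∨ ¬d ∧ (a ∨ ¬a) ∧ e ∨ ¬e
= e ∧ d ∨ ¬d ∧ (a ∨ ¬a) ∧ e ∨ ¬e   — double negation
= e ∧ d ∨ ¬d ∧ e ∨ ¬e   — complement / identity
= e ∨ ¬e   — distribution
= True   — complement

True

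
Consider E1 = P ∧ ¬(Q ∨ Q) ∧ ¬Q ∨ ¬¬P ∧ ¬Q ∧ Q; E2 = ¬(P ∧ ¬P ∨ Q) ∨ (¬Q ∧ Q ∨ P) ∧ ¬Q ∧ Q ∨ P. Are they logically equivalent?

No

E1: P ∧ ¬(Q ∨ Q) ∧ ¬Q ∨ ¬¬P ∧ ¬Q ∧ Q
    = P ∧ ¬Q ∧ ¬Q ∨ ¬¬P ∧ ¬Q ∧ Q   (idempotence)
    = P ∧ ¬Q ∧ ¬Q ∨ P ∧ ¬Q ∧ Q   (double negation)
    = P ∧ ¬Q   (distribution)
E2: ¬(P ∧ ¬P ∨ Q) ∨ (¬Q ∧ Q ∨ P) ∧ ¬Q ∧ Q ∨ P
    = ¬(P ∧ ¬P ∨ Q) ∨ ¬Q ∧ Q ∨ P   (absorption)
    = ¬(P ∧ ¬P ∨ Q) ∨ P   (complement / identity)
    = ¬Q ∨ P   (complement / identity)
These differ: at P=0, Q=0, E1 = 0 but E2 = 1.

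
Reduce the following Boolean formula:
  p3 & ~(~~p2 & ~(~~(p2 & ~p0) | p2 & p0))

p3

p3 & ~(~~p2 & ~(~~(p2 & ~p0) | p2 & p0))
= p3 & ~(~~p2 & ~(p2 & ~p0 | p2 & p0))   [double negation]
= p3 & ~(~~p2 & ~p2)   [distribution]
= p3 & (~p2 | p2)   [De Morgan]
= p3   [complement / identity]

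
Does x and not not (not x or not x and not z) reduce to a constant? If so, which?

yes, False

x and not not (not x or not x and not z)
= x and (not x or not x and not z)
= x and not x
= False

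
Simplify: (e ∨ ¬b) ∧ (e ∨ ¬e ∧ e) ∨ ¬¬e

(e ∨ ¬b) ∧ (e ∨ ¬e ∧ e) ∨ ¬¬e
= (e ∨ ¬b) ∧ e ∨ ¬¬e
= e ∨ ¬¬e
= e ∨ e
= e

e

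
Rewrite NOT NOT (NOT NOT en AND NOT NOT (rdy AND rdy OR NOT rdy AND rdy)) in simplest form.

en AND rdy

NOT NOT (NOT NOT en AND NOT NOT (rdy AND rdy OR NOT rdy AND rdy))
= NOT NOT (NOT NOT en AND NOT NOT rdy)
= NOT NOT en AND NOT NOT rdy
= en AND NOT NOT rdy
= en AND rdy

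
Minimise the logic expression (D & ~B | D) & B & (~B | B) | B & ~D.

(D & ~B | D) & B & (~B | B) | B & ~D
= (D & ~B | D) & B | B & ~D
= D & B | B & ~D
= B

B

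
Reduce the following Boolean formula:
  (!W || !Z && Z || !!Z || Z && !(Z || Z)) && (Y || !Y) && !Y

(!W || !Z && Z || !!Z || Z && !(Z || Z)) && (Y || !Y) && !Y
= (!W || !Z && Z || !!Z || Z && !(Z || Z)) && !Y   [complement / identity]
= (!W || !!Z || Z && !(Z || Z)) && !Y   [complement / identity]
= (!W || !!Z || Z && !Z) && !Y   [idempotence]
= (!W || Z || Z && !Z) && !Y   [double negation]
= (!W || Z) && !Y   [complement / identity]

(!W || Z) && !Y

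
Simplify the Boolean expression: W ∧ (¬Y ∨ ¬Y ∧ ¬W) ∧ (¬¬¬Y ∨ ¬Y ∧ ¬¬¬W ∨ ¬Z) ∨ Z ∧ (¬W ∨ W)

W ∧ (¬Y ∨ ¬Y ∧ ¬W) ∧ (¬¬¬Y ∨ ¬Y ∧ ¬¬¬W ∨ ¬Z) ∨ Z ∧ (¬W ∨ W)
= W ∧ (¬Y ∨ ¬Y ∧ ¬W) ∧ (¬Y ∨ ¬Y ∧ ¬¬¬W ∨ ¬Z) ∨ Z ∧ (¬W ∨ W)   (double negation)
= W ∧ (¬Y ∨ ¬Y ∧ ¬W) ∧ (¬Y ∨ ¬Y ∧ ¬W ∨ ¬Z) ∨ Z ∧ (¬W ∨ W)   (double negation)
= W ∧ (¬Y ∨ ¬Y ∧ ¬W) ∨ Z ∧ (¬W ∨ W)   (absorption)
= W ∧ ¬Y ∨ Z ∧ (¬W ∨ W)   (absorption)
= W ∧ ¬Y ∨ Z   (complement / identity)

W ∧ ¬Y ∨ Z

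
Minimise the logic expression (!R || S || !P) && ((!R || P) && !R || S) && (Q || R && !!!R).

(!R || S || !P) && ((!R || P) && !R || S) && (Q || R && !!!R)
= (!R || S || !P) && (!R || S) && (Q || R && !!!R)   [absorption]
= ((S || !P) && S || !R) && (Q || R && !!!R)   [distribution]
= ((S || !P) && S || !R) && (Q || R && !R)   [double negation]
= (S || !R) && (Q || R && !R)   [absorption]
= (S || !R) && Q   [complement / identity]

(S || !R) && Q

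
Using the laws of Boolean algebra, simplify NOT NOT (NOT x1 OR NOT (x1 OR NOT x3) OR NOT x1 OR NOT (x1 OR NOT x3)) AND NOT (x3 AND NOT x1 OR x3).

NOT x1 AND NOT x3

NOT NOT (NOT x1 OR NOT (x1 OR NOT x3) OR NOT x1 OR NOT (x1 OR NOT x3)) AND NOT (x3 AND NOT x1 OR x3)
= NOT NOT (NOT x1 OR NOT (x1 OR NOT x3)) AND NOT (x3 AND NOT x1 OR x3)   (idempotence)
= NOT (x1 AND (x1 OR NOT x3)) AND NOT (x3 AND NOT x1 OR x3)   (De Morgan)
= NOT (x1 AND (x1 OR NOT x3)) AND NOT x3   (absorption)
= NOT x1 AND NOT x3   (absorption)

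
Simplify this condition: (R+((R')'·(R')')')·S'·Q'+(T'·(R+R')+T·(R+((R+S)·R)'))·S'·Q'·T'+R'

(R+((R')'·(R')')')·S'·Q'+(T'·(R+R')+T·(R+((R+S)·R)'))·S'·Q'·T'+R'
= (R+((R')'·(R')')')·S'·Q'+(T'·(R+R')+T·(R+R'))·S'·Q'·T'+R'   (absorption)
= (R+((R')')')·S'·Q'+(T'·(R+R')+T·(R+R'))·S'·Q'·T'+R'   (idempotence)
= (R+((R')')')·S'·Q'+(R+R')·S'·Q'·T'+R'   (distribution)
= (R+R')·S'·Q'+(R+R')·S'·Q'·T'+R'   (double negation)
= (R+R')·S'·Q'+R'   (absorption)
= S'·Q'+R'   (complement / identity)

S'·Q'+R'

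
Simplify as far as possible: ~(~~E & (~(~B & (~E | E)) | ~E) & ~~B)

~(~~E & (~(~B & (~E | E)) | ~E) & ~~B)
= ~(~~E & (~~B | ~E) & ~~B)   [complement / identity]
= ~(~~E & ~~B)   [absorption]
= ~E | ~B   [De Morgan]

~E | ~B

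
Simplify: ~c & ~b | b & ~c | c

~c & ~b | b & ~c | c
= ~c | c   [distribution]
= 1   [complement]

1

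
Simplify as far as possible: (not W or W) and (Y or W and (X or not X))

Y or W

(not W or W) and (Y or W and (X or not X))
= (not W or W) and (Y or W)
= Y or W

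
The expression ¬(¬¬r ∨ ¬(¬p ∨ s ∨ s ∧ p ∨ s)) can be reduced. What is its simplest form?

¬r ∧ (¬p ∨ s)

¬(¬¬r ∨ ¬(¬p ∨ s ∨ s ∧ p ∨ s))
= ¬(¬¬r ∨ ¬(¬p ∨ s ∨ s))
= ¬r ∧ (¬p ∨ s ∨ s)
= ¬r ∧ (¬p ∨ s)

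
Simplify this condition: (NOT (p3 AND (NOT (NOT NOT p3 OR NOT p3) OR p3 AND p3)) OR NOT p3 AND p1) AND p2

(NOT (p3 AND (NOT (NOT NOT p3 OR NOT p3) OR p3 AND p3)) OR NOT p3 AND p1) AND p2
= (NOT (p3 AND (NOT p3 AND p3 OR p3 AND p3)) OR NOT p3 AND p1) AND p2   [De Morgan]
= (NOT (p3 AND p3) OR NOT p3 AND p1) AND p2   [distribution]
= (NOT p3 OR NOT p3 AND p1) AND p2   [idempotence]
= NOT p3 AND p2   [absorption]

NOT p3 AND p2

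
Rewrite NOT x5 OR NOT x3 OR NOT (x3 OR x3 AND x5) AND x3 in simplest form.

NOT x5 OR NOT x3 OR NOT (x3 OR x3 AND x5) AND x3
= NOT x5 OR NOT x3 OR NOT x3 AND x3
= NOT x5 OR NOT x3

NOT x5 OR NOT x3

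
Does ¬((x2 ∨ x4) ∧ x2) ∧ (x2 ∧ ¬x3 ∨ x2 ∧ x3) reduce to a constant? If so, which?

¬((x2 ∨ x4) ∧ x2) ∧ (x2 ∧ ¬x3 ∨ x2 ∧ x3)
= ¬x2 ∧ (x2 ∧ ¬x3 ∨ x2 ∧ x3)
= ¬x2 ∧ x2
= False

yes, False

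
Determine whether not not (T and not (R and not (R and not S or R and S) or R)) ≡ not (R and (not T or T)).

No

E1: not not (T and not (R and not (R and not S or R and S) or R))
    = not not (T and not (R and not R or R))   [distribution]
    = T and not (R and not R or R)   [double negation]
    = T and not R   [complement / identity]
E2: not (R and (not T or T))
    = not R   [complement / identity]
These differ: at R=0, S=0, T=0, E1 = 0 but E2 = 1.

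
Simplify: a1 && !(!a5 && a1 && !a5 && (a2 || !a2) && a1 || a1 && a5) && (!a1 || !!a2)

false

a1 && !(!a5 && a1 && !a5 && (a2 || !a2) && a1 || a1 && a5) && (!a1 || !!a2)
= a1 && !(!a5 && a1 && !a5 && (a2 || !a2) && a1 || a1 && a5) && (!a1 || a2)   (double negation)
= a1 && !(!a5 && a1 && !a5 && a1 || a1 && a5) && (!a1 || a2)   (complement / identity)
= a1 && !(!a5 && a1 || a1 && a5) && (!a1 || a2)   (idempotence)
= a1 && !a1 && (!a1 || a2)   (distribution)
= a1 && !a1   (absorption)
= false   (complement)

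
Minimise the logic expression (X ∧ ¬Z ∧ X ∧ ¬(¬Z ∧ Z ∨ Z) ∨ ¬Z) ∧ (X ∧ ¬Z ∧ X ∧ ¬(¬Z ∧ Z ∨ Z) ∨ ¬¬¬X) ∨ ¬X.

¬Z ∨ ¬X

(X ∧ ¬Z ∧ X ∧ ¬(¬Z ∧ Z ∨ Z) ∨ ¬Z) ∧ (X ∧ ¬Z ∧ X ∧ ¬(¬Z ∧ Z ∨ Z) ∨ ¬¬¬X) ∨ ¬X
= (X ∧ ¬Z ∧ X ∧ ¬(¬Z ∧ Z ∨ Z) ∨ ¬Z) ∧ (X ∧ ¬Z ∧ X ∧ ¬(¬Z ∧ Z ∨ Z) ∨ ¬X) ∨ ¬X   — double negation
= X ∧ ¬Z ∧ X ∧ ¬(¬Z ∧ Z ∨ Z) ∨ ¬Z ∧ ¬X ∨ ¬X   — distribution
= X ∧ ¬Z ∧ X ∧ ¬Z ∨ ¬Z ∧ ¬X ∨ ¬X   — complement / identity
= X ∧ ¬Z ∨ ¬Z ∧ ¬X ∨ ¬X   — idempotence
= ¬Z ∨ ¬X   — distribution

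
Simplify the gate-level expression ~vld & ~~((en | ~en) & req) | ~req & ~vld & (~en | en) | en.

~vld & ~~((en | ~en) & req) | ~req & ~vld & (~en | en) | en
= ~vld & ~~req | ~req & ~vld & (~en | en) | en   — complement / identity
= ~vld & ~~req | ~req & ~vld | en   — complement / identity
= ~vld & req | ~req & ~vld | en   — double negation
= ~vld | en   — distribution

~vld | en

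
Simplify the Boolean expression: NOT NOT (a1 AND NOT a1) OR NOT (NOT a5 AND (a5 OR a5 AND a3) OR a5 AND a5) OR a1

NOT NOT (a1 AND NOT a1) OR NOT (NOT a5 AND (a5 OR a5 AND a3) OR a5 AND a5) OR a1
= a1 AND NOT a1 OR NOT (NOT a5 AND (a5 OR a5 AND a3) OR a5 AND a5) OR a1   [double negation]
= a1 AND NOT a1 OR NOT (NOT a5 AND a5 OR a5 AND a5) OR a1   [absorption]
= a1 AND NOT a1 OR NOT a5 OR a1   [distribution]
= NOT a5 OR a1   [complement / identity]

NOT a5 OR a1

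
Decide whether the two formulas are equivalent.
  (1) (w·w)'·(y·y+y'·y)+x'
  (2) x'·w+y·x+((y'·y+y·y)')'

No

E1: (w·w)'·(y·y+y'·y)+x'
    = (w·w)'·y+x'   (distribution)
    = w'·y+x'   (idempotence)
E2: x'·w+y·x+((y'·y+y·y)')'
    = x'·w+y·x+(y')'   (distribution)
    = x'·w+y·x+y   (double negation)
    = x'·w+y   (absorption)
These differ: at w=1, x=1, y=1, E1 = 0 but E2 = 1.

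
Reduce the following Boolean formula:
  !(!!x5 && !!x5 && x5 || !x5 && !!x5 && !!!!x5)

!x5

!(!!x5 && !!x5 && x5 || !x5 && !!x5 && !!!!x5)
= !(!!x5 && !!x5 && x5 || !x5 && !!x5 && !!x5)   [double negation]
= !(!!x5 && !!x5)   [distribution]
= !!!x5   [idempotence]
= !x5   [double negation]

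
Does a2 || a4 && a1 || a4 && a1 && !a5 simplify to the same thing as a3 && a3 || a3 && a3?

No

E1: a2 || a4 && a1 || a4 && a1 && !a5
    = a2 || a4 && a1   — absorption
E2: a3 && a3 || a3 && a3
    = a3 && a3   — idempotence
    = a3   — idempotence
These differ: at a1=0, a2=0, a3=1, a4=1, a5=0, E1 = 0 but E2 = 1.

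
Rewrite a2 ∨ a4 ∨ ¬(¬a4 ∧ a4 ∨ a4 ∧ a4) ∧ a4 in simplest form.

a2 ∨ a4

a2 ∨ a4 ∨ ¬(¬a4 ∧ a4 ∨ a4 ∧ a4) ∧ a4
= a2 ∨ a4 ∨ ¬a4 ∧ a4   — distribution
= a2 ∨ a4   — complement / identity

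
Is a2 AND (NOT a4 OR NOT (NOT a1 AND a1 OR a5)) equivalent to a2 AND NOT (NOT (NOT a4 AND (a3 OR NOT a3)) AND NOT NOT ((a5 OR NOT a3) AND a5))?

E1: a2 AND (NOT a4 OR NOT (NOT a1 AND a1 OR a5))
    = a2 AND (NOT a4 OR NOT a5)   — complement / identity
E2: a2 AND NOT (NOT (NOT a4 AND (a3 OR NOT a3)) AND NOT NOT ((a5 OR NOT a3) AND a5))
    = a2 AND NOT (NOT NOT a4 AND NOT NOT ((a5 OR NOT a3) AND a5))   — complement / identity
    = a2 AND (NOT a4 OR NOT ((a5 OR NOT a3) AND a5))   — De Morgan
    = a2 AND (NOT a4 OR NOT a5)   — absorption
Both reduce to a2 AND (NOT a4 OR NOT a5), so they are equivalent.

Yes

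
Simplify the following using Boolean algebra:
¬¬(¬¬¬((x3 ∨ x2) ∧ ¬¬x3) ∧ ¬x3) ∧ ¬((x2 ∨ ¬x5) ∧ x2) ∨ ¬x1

¬x3 ∧ ¬x2 ∨ ¬x1

¬¬(¬¬¬((x3 ∨ x2) ∧ ¬¬x3) ∧ ¬x3) ∧ ¬((x2 ∨ ¬x5) ∧ x2) ∨ ¬x1
= ¬¬(¬¬¬((x3 ∨ x2) ∧ x3) ∧ ¬x3) ∧ ¬((x2 ∨ ¬x5) ∧ x2) ∨ ¬x1   — double negation
= ¬¬(¬¬¬x3 ∧ ¬x3) ∧ ¬((x2 ∨ ¬x5) ∧ x2) ∨ ¬x1   — absorption
= ¬¬(¬¬¬x3 ∧ ¬x3) ∧ ¬x2 ∨ ¬x1   — absorption
= ¬(¬¬x3 ∨ x3) ∧ ¬x2 ∨ ¬x1   — De Morgan
= ¬(x3 ∨ x3) ∧ ¬x2 ∨ ¬x1   — double negation
= ¬x3 ∧ ¬x2 ∨ ¬x1   — idempotence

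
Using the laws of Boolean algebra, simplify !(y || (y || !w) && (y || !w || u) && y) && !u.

!(y || (y || !w) && (y || !w || u) && y) && !u
= !(y || (y || !w) && y) && !u   (absorption)
= !(y || y) && !u   (absorption)
= !y && !u   (idempotence)

!y && !u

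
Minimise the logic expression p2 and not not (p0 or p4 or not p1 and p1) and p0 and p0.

p2 and not not (p0 or p4 or not p1 and p1) and p0 and p0
= p2 and not not (p0 or p4 or not p1 and p1) and p0   (idempotence)
= p2 and not not (p0 or p4) and p0   (complement / identity)
= p2 and (p0 or p4) and p0   (double negation)
= p2 and p0   (absorption)

p2 and p0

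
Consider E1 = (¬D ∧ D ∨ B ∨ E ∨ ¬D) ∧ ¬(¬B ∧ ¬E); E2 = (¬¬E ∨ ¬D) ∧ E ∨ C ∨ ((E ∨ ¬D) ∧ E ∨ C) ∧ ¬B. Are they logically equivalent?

E1: (¬D ∧ D ∨ B ∨ E ∨ ¬D) ∧ ¬(¬B ∧ ¬E)
    = (¬D ∧ D ∨ B ∨ E ∨ ¬D) ∧ (B ∨ E)   — De Morgan
    = (B ∨ E ∨ ¬D) ∧ (B ∨ E)   — complement / identity
    = B ∨ E   — absorption
E2: (¬¬E ∨ ¬D) ∧ E ∨ C ∨ ((E ∨ ¬D) ∧ E ∨ C) ∧ ¬B
    = (E ∨ ¬D) ∧ E ∨ C ∨ ((E ∨ ¬D) ∧ E ∨ C) ∧ ¬B   — double negation
    = (E ∨ ¬D) ∧ E ∨ C   — absorption
    = E ∨ C   — absorption
These differ: at B=1, C=0, D=1, E=0, E1 = 1 but E2 = 0.

No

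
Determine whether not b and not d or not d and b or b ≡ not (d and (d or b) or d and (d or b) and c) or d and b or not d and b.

E1: not b and not d or not d and b or b
    = not d or b   (distribution)
E2: not (d and (d or b) or d and (d or b) and c) or d and b or not d and b
    = not (d and (d or b)) or d and b or not d and b   (absorption)
    = not (d and (d or b)) or b   (distribution)
    = not d or b   (absorption)
Both reduce to not d or b, so they are equivalent.

Yes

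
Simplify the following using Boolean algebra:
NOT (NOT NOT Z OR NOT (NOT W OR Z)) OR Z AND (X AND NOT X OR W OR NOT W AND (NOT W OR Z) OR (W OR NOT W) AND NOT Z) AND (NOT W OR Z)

NOT (NOT NOT Z OR NOT (NOT W OR Z)) OR Z AND (X AND NOT X OR W OR NOT W AND (NOT W OR Z) OR (W OR NOT W) AND NOT Z) AND (NOT W OR Z)
= NOT (NOT NOT Z OR NOT (NOT W OR Z)) OR Z AND (X AND NOT X OR W OR NOT W OR (W OR NOT W) AND NOT Z) AND (NOT W OR Z)   [absorption]
= NOT (NOT NOT Z OR NOT (NOT W OR Z)) OR Z AND (W OR NOT W OR (W OR NOT W) AND NOT Z) AND (NOT W OR Z)   [complement / identity]
= NOT Z AND (NOT W OR Z) OR Z AND (W OR NOT W OR (W OR NOT W) AND NOT Z) AND (NOT W OR Z)   [De Morgan]
= NOT Z AND (NOT W OR Z) OR Z AND (W OR NOT W) AND (NOT W OR Z)   [absorption]
= NOT Z AND (NOT W OR Z) OR Z AND (NOT W OR Z)   [complement / identity]
= NOT W OR Z   [distribution]

NOT W OR Z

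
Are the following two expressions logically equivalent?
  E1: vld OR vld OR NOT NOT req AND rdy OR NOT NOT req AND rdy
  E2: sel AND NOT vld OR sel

E1: vld OR vld OR NOT NOT req AND rdy OR NOT NOT req AND rdy
    = vld OR vld OR NOT NOT req AND rdy   (idempotence)
    = vld OR vld OR req AND rdy   (double negation)
    = vld OR req AND rdy   (idempotence)
E2: sel AND NOT vld OR sel
    = sel   (absorption)
These differ: at rdy=0, req=0, sel=0, vld=1, E1 = 1 but E2 = 0.

No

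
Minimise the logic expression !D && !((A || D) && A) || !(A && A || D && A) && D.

!A

!D && !((A || D) && A) || !(A && A || D && A) && D
= !D && !((A || D) && A) || !((A || D) && A) && D   — distribution
= !((A || D) && A)   — distribution
= !A   — absorption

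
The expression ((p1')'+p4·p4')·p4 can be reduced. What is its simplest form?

p1·p4

((p1')'+p4·p4')·p4
= (p1')'·p4   — complement / identity
= p1·p4   — double negation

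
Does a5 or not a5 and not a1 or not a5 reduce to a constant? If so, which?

a5 or not a5 and not a1 or not a5
= a5 or not a5
= True

yes, True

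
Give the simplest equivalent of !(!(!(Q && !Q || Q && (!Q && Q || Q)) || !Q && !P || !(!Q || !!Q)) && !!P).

!(!(!(Q && !Q || Q && (!Q && Q || Q)) || !Q && !P || !(!Q || !!Q)) && !!P)
= !(!(!(Q && !Q || Q && Q) || !Q && !P || !(!Q || !!Q)) && !!P)   [complement / identity]
= !(Q && !Q || Q && Q) || !Q && !P || !(!Q || !!Q) || !P   [De Morgan]
= !(Q && !Q || Q && Q) || !Q && !P || Q && !Q || !P   [De Morgan]
= !Q || !Q && !P || Q && !Q || !P   [distribution]
= !Q || !Q && !P || !P   [complement / identity]
= !Q || !P   [absorption]

!Q || !P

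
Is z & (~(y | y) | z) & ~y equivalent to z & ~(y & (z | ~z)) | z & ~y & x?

E1: z & (~(y | y) | z) & ~y
    = z & (~y | z) & ~y   — idempotence
    = z & ~y   — absorption
E2: z & ~(y & (z | ~z)) | z & ~y & x
    = z & ~y | z & ~y & x   — complement / identity
    = z & ~y   — absorption
Both reduce to z & ~y, so they are equivalent.

Yes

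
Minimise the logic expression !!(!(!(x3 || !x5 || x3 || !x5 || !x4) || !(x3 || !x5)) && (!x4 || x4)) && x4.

(x3 || !x5) && x4

!!(!(!(x3 || !x5 || x3 || !x5 || !x4) || !(x3 || !x5)) && (!x4 || x4)) && x4
= !!((x3 || !x5 || x3 || !x5 || !x4) && (x3 || !x5) && (!x4 || x4)) && x4   [De Morgan]
= (x3 || !x5 || x3 || !x5 || !x4) && (x3 || !x5) && (!x4 || x4) && x4   [double negation]
= (x3 || !x5 || !x4) && (x3 || !x5) && (!x4 || x4) && x4   [idempotence]
= (x3 || !x5) && (!x4 || x4) && x4   [absorption]
= (x3 || !x5) && x4   [complement / identity]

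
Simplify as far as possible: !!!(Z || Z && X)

!!!(Z || Z && X)
= !(Z || Z && X)
= !Z

!Z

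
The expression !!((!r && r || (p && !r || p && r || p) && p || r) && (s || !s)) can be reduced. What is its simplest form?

!!((!r && r || (p && !r || p && r || p) && p || r) && (s || !s))
= !!((!r && r || (p && !r || p) && p || r) && (s || !s))   — absorption
= !!(!r && r || (p && !r || p) && p || r)   — complement / identity
= !!(!r && r || p && p || r)   — absorption
= !!(!r && r || p || r)   — idempotence
= !!(p || r)   — complement / identity
= p || r   — double negation

p || r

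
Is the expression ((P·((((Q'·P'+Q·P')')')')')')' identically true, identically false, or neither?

((P·((((Q'·P'+Q·P')')')')')')'
= ((P·((Q'·P'+Q·P')')')')'   — double negation
= ((P·((P')')')')'   — distribution
= ((P·P')')'   — double negation
= P·P'   — double negation
= 0   — complement

identically false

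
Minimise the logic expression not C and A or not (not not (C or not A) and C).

not C

not C and A or not (not not (C or not A) and C)
= not C and A or not ((C or not A) and C)   (double negation)
= not C and A or not C   (absorption)
= not C   (absorption)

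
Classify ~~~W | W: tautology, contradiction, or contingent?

~~~W | W
= ~W | W   (double negation)
= 1   (complement)

tautology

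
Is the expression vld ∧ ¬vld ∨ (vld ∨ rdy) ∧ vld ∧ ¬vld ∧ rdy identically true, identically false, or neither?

identically false

vld ∧ ¬vld ∨ (vld ∨ rdy) ∧ vld ∧ ¬vld ∧ rdy
= vld ∧ ¬vld ∨ vld ∧ ¬vld ∧ rdy
= vld ∧ ¬vld
= False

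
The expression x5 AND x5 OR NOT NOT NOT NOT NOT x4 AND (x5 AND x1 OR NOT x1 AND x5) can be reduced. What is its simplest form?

x5

x5 AND x5 OR NOT NOT NOT NOT NOT x4 AND (x5 AND x1 OR NOT x1 AND x5)
= x5 AND x5 OR NOT NOT NOT x4 AND (x5 AND x1 OR NOT x1 AND x5)   [double negation]
= x5 AND x5 OR NOT NOT NOT x4 AND x5   [distribution]
= x5 AND x5 OR NOT x4 AND x5   [double negation]
= x5 AND (x5 OR NOT x4)   [distribution]
= x5   [absorption]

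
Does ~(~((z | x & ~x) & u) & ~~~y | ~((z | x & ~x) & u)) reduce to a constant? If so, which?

~(~((z | x & ~x) & u) & ~~~y | ~((z | x & ~x) & u))
= ~(~((z | x & ~x) & u) & ~y | ~((z | x & ~x) & u))   — double negation
= ~~((z | x & ~x) & u)   — absorption
= ~~(z & u)   — complement / identity
= z & u   — double negation
This depends on u, z, so it is not a constant.

no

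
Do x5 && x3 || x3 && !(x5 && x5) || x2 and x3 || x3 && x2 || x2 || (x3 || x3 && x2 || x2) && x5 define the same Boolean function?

Yes

E1: x5 && x3 || x3 && !(x5 && x5) || x2
    = x5 && x3 || x3 && !x5 || x2
    = x3 || x2
E2: x3 || x3 && x2 || x2 || (x3 || x3 && x2 || x2) && x5
    = x3 || x3 && x2 || x2
    = x3 || x2
Both reduce to x3 || x2, so they are equivalent.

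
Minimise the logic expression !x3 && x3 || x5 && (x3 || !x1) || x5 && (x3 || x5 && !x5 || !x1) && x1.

x5 && (x3 || !x1)

!x3 && x3 || x5 && (x3 || !x1) || x5 && (x3 || x5 && !x5 || !x1) && x1
= !x3 && x3 || x5 && (x3 || !x1) || x5 && (x3 || !x1) && x1
= x5 && (x3 || !x1) || x5 && (x3 || !x1) && x1
= x5 && (x3 || !x1)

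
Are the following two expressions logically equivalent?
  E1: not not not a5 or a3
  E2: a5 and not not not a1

E1: not not not a5 or a3
    = not a5 or a3
E2: a5 and not not not a1
    = a5 and not a1
These differ: at a1=1, a3=1, a5=0, E1 = 1 but E2 = 0.

No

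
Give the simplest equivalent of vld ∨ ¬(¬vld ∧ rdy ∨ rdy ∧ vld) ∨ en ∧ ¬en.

vld ∨ ¬(¬vld ∧ rdy ∨ rdy ∧ vld) ∨ en ∧ ¬en
= vld ∨ ¬(¬vld ∧ rdy ∨ rdy ∧ vld)   (complement / identity)
= vld ∨ ¬rdy   (distribution)

vld ∨ ¬rdy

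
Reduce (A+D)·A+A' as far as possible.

(A+D)·A+A'
= A+A'   — absorption
= 1   — complement

1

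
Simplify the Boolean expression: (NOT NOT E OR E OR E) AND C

E AND C

(NOT NOT E OR E OR E) AND C
= (NOT NOT E OR E) AND C   [idempotence]
= (E OR E) AND C   [double negation]
= E AND C   [idempotence]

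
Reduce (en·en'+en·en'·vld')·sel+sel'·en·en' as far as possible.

0

(en·en'+en·en'·vld')·sel+sel'·en·en'
= en·en'·sel+sel'·en·en'   (absorption)
= en·en'   (distribution)
= 0   (complement)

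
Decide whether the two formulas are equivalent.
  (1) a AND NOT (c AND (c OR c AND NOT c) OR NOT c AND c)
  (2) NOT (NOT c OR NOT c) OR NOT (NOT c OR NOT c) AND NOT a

E1: a AND NOT (c AND (c OR c AND NOT c) OR NOT c AND c)
    = a AND NOT (c AND c OR NOT c AND c)   — complement / identity
    = a AND NOT c   — distribution
E2: NOT (NOT c OR NOT c) OR NOT (NOT c OR NOT c) AND NOT a
    = NOT (NOT c OR NOT c)   — absorption
    = c AND c   — De Morgan
    = c   — idempotence
These differ: at a=0, c=1, E1 = 0 but E2 = 1.

No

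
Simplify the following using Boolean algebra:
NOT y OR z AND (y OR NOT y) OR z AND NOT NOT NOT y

NOT y OR z

NOT y OR z AND (y OR NOT y) OR z AND NOT NOT NOT y
= NOT y OR z OR z AND NOT NOT NOT y
= NOT y OR z OR z AND NOT y
= NOT y OR z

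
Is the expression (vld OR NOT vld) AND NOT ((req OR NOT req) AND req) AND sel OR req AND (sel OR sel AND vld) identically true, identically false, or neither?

neither

(vld OR NOT vld) AND NOT ((req OR NOT req) AND req) AND sel OR req AND (sel OR sel AND vld)
= (vld OR NOT vld) AND NOT req AND sel OR req AND (sel OR sel AND vld)   (complement / identity)
= NOT req AND sel OR req AND (sel OR sel AND vld)   (complement / identity)
= NOT req AND sel OR req AND sel   (absorption)
= sel   (distribution)
This depends on sel, so it is not a constant.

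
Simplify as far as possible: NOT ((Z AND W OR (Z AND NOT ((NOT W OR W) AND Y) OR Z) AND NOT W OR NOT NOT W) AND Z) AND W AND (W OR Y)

NOT ((Z AND W OR (Z AND NOT ((NOT W OR W) AND Y) OR Z) AND NOT W OR NOT NOT W) AND Z) AND W AND (W OR Y)
= NOT ((Z AND W OR (Z AND NOT Y OR Z) AND NOT W OR NOT NOT W) AND Z) AND W AND (W OR Y)
= NOT ((Z AND W OR (Z AND NOT Y OR Z) AND NOT W OR NOT NOT W) AND Z) AND W
= NOT ((Z AND W OR (Z AND NOT Y OR Z) AND NOT W OR W) AND Z) AND W
= NOT ((Z AND W OR Z AND NOT W OR W) AND Z) AND W
= NOT ((Z OR W) AND Z) AND W
= NOT Z AND W

NOT Z AND W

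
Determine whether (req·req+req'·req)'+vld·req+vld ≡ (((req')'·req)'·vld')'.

No

E1: (req·req+req'·req)'+vld·req+vld
    = (req·req+req'·req)'+vld   [absorption]
    = req'+vld   [distribution]
E2: (((req')'·req)'·vld')'
    = ((req·req)'·vld')'   [double negation]
    = req·req+vld   [De Morgan]
    = req+vld   [idempotence]
These differ: at req=0, vld=0, E1 = 1 but E2 = 0.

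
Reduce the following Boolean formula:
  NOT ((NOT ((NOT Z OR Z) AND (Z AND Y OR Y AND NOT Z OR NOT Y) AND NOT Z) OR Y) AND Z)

NOT Z

NOT ((NOT ((NOT Z OR Z) AND (Z AND Y OR Y AND NOT Z OR NOT Y) AND NOT Z) OR Y) AND Z)
= NOT ((NOT ((NOT Z OR Z) AND (Y OR NOT Y) AND NOT Z) OR Y) AND Z)   [distribution]
= NOT ((NOT ((NOT Z OR Z) AND NOT Z) OR Y) AND Z)   [complement / identity]
= NOT ((NOT NOT Z OR Y) AND Z)   [complement / identity]
= NOT ((Z OR Y) AND Z)   [double negation]
= NOT Z   [absorption]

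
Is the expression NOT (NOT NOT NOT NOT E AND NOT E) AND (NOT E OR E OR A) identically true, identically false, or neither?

NOT (NOT NOT NOT NOT E AND NOT E) AND (NOT E OR E OR A)
= NOT (NOT NOT E AND NOT E) AND (NOT E OR E OR A)   [double negation]
= (NOT E OR E) AND (NOT E OR E OR A)   [De Morgan]
= NOT E OR E   [absorption]
= TRUE   [complement]

identically true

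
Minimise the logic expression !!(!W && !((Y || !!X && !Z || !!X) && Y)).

!W && !Y

!!(!W && !((Y || !!X && !Z || !!X) && Y))
= !!(!W && !((Y || !!X) && Y))   [absorption]
= !!(!W && !((Y || X) && Y))   [double negation]
= !!(!W && !Y)   [absorption]
= !W && !Y   [double negation]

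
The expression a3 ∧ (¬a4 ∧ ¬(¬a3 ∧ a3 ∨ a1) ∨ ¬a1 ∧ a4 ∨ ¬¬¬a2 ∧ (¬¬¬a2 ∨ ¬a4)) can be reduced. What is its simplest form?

a3 ∧ (¬a4 ∧ ¬(¬a3 ∧ a3 ∨ a1) ∨ ¬a1 ∧ a4 ∨ ¬¬¬a2 ∧ (¬¬¬a2 ∨ ¬a4))
= a3 ∧ (¬a4 ∧ ¬(¬a3 ∧ a3 ∨ a1) ∨ ¬a1 ∧ a4 ∨ ¬¬¬a2)
= a3 ∧ (¬a4 ∧ ¬a1 ∨ ¬a1 ∧ a4 ∨ ¬¬¬a2)
= a3 ∧ (¬a4 ∧ ¬a1 ∨ ¬a1 ∧ a4 ∨ ¬a2)
= a3 ∧ (¬a1 ∨ ¬a2)

a3 ∧ (¬a1 ∨ ¬a2)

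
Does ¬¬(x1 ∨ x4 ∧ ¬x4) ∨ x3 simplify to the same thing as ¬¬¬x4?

No

E1: ¬¬(x1 ∨ x4 ∧ ¬x4) ∨ x3
    = ¬¬x1 ∨ x3   (complement / identity)
    = x1 ∨ x3   (double negation)
E2: ¬¬¬x4
    = ¬x4   (double negation)
These differ: at x1=1, x3=1, x4=1, E1 = 1 but E2 = 0.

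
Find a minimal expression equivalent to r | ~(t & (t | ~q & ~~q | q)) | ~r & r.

r | ~t

r | ~(t & (t | ~q & ~~q | q)) | ~r & r
= r | ~(t & (t | ~q & ~~q | q))   — complement / identity
= r | ~(t & (t | ~q & q | q))   — double negation
= r | ~(t & (t | q))   — complement / identity
= r | ~t   — absorption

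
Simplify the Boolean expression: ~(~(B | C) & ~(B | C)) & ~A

(B | C) & ~A

~(~(B | C) & ~(B | C)) & ~A
= ~~(B | C) & ~A   [idempotence]
= (B | C) & ~A   [double negation]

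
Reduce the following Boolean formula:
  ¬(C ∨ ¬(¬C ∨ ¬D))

¬(C ∨ ¬(¬C ∨ ¬D))
= ¬(C ∨ C ∧ D)   — De Morgan
= ¬C   — absorption

¬C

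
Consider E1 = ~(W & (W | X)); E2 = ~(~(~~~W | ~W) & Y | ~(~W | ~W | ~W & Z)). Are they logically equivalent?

Yes

E1: ~(W & (W | X))
    = ~W   (absorption)
E2: ~(~(~~~W | ~W) & Y | ~(~W | ~W | ~W & Z))
    = ~(~(~~~W | ~W) & Y | ~(~W | ~W))   (absorption)
    = ~(~(~W | ~W) & Y | ~(~W | ~W))   (double negation)
    = ~~(~W | ~W)   (absorption)
    = ~W | ~W   (double negation)
    = ~W   (idempotence)
Both reduce to ~W, so they are equivalent.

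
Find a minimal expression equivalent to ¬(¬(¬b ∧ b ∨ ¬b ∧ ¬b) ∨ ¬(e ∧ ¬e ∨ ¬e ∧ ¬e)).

¬(¬(¬b ∧ b ∨ ¬b ∧ ¬b) ∨ ¬(e ∧ ¬e ∨ ¬e ∧ ¬e))
= (¬b ∧ b ∨ ¬b ∧ ¬b) ∧ (e ∧ ¬e ∨ ¬e ∧ ¬e)   (De Morgan)
= (¬b ∧ b ∨ ¬b ∧ ¬b) ∧ ¬e   (distribution)
= ¬b ∧ ¬e   (distribution)

¬b ∧ ¬e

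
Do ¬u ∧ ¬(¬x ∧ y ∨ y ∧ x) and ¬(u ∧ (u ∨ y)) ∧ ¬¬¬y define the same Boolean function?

E1: ¬u ∧ ¬(¬x ∧ y ∨ y ∧ x)
    = ¬u ∧ ¬y   (distribution)
E2: ¬(u ∧ (u ∨ y)) ∧ ¬¬¬y
    = ¬u ∧ ¬¬¬y   (absorption)
    = ¬u ∧ ¬y   (double negation)
Both reduce to ¬u ∧ ¬y, so they are equivalent.

Yes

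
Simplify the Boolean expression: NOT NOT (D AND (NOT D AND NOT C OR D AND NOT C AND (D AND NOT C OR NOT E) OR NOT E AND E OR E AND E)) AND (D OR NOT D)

NOT NOT (D AND (NOT D AND NOT C OR D AND NOT C AND (D AND NOT C OR NOT E) OR NOT E AND E OR E AND E)) AND (D OR NOT D)
= NOT NOT (D AND (NOT D AND NOT C OR D AND NOT C OR NOT E AND E OR E AND E)) AND (D OR NOT D)
= NOT NOT (D AND (NOT C OR NOT E AND E OR E AND E)) AND (D OR NOT D)
= NOT NOT (D AND (NOT C OR NOT E AND E OR E AND E))
= NOT NOT (D AND (NOT C OR E))
= D AND (NOT C OR E)

D AND (NOT C OR E)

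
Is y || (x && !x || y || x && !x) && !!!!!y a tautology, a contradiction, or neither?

neither

y || (x && !x || y || x && !x) && !!!!!y
= y || (x && !x || y || x && !x) && !!!y   [double negation]
= y || (y || x && !x) && !!!y   [complement / identity]
= y || y && !!!y   [complement / identity]
= y || y && !y   [double negation]
= y   [complement / identity]
This depends on y, so it is not a constant.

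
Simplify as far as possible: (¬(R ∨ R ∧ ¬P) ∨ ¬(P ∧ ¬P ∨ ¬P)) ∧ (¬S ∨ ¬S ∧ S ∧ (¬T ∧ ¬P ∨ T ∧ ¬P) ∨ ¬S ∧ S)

(¬R ∨ P) ∧ ¬S

(¬(R ∨ R ∧ ¬P) ∨ ¬(P ∧ ¬P ∨ ¬P)) ∧ (¬S ∨ ¬S ∧ S ∧ (¬T ∧ ¬P ∨ T ∧ ¬P) ∨ ¬S ∧ S)
= (¬(R ∨ R ∧ ¬P) ∨ ¬¬P) ∧ (¬S ∨ ¬S ∧ S ∧ (¬T ∧ ¬P ∨ T ∧ ¬P) ∨ ¬S ∧ S)   (complement / identity)
= (¬(R ∨ R ∧ ¬P) ∨ ¬¬P) ∧ (¬S ∨ ¬S ∧ S ∧ ¬P ∨ ¬S ∧ S)   (distribution)
= (¬(R ∨ R ∧ ¬P) ∨ P) ∧ (¬S ∨ ¬S ∧ S ∧ ¬P ∨ ¬S ∧ S)   (double negation)
= (¬(R ∨ R ∧ ¬P) ∨ P) ∧ (¬S ∨ ¬S ∧ S)   (absorption)
= (¬(R ∨ R ∧ ¬P) ∨ P) ∧ ¬S   (complement / identity)
= (¬R ∨ P) ∧ ¬S   (absorption)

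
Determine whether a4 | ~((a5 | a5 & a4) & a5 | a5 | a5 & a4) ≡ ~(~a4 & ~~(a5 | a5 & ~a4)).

Yes

E1: a4 | ~((a5 | a5 & a4) & a5 | a5 | a5 & a4)
    = a4 | ~(a5 | a5 & a4)   — absorption
    = a4 | ~a5   — absorption
E2: ~(~a4 & ~~(a5 | a5 & ~a4))
    = ~(~a4 & ~~a5)   — absorption
    = a4 | ~a5   — De Morgan
Both reduce to a4 | ~a5, so they are equivalent.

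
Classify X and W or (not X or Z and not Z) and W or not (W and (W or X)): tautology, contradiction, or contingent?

tautology

X and W or (not X or Z and not Z) and W or not (W and (W or X))
= X and W or not X and W or not (W and (W or X))   [complement / identity]
= X and W or not X and W or not W   [absorption]
= W or not W   [distribution]
= True   [complement]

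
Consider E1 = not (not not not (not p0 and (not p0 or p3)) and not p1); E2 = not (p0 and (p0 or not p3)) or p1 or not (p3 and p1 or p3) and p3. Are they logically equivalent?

Yes

E1: not (not not not (not p0 and (not p0 or p3)) and not p1)
    = not not (not p0 and (not p0 or p3)) or p1   (De Morgan)
    = not not not p0 or p1   (absorption)
    = not p0 or p1   (double negation)
E2: not (p0 and (p0 or not p3)) or p1 or not (p3 and p1 or p3) and p3
    = not p0 or p1 or not (p3 and p1 or p3) and p3   (absorption)
    = not p0 or p1 or not p3 and p3   (absorption)
    = not p0 or p1   (complement / identity)
Both reduce to not p0 or p1, so they are equivalent.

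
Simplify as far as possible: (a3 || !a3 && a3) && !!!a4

(a3 || !a3 && a3) && !!!a4
= a3 && !!!a4   — complement / identity
= a3 && !a4   — double negation

a3 && !a4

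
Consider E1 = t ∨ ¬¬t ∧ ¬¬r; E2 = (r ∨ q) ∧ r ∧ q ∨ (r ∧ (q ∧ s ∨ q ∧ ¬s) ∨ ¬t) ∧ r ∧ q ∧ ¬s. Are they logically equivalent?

No

E1: t ∨ ¬¬t ∧ ¬¬r
    = t ∨ ¬¬t ∧ r   (double negation)
    = t ∨ t ∧ r   (double negation)
    = t   (absorption)
E2: (r ∨ q) ∧ r ∧ q ∨ (r ∧ (q ∧ s ∨ q ∧ ¬s) ∨ ¬t) ∧ r ∧ q ∧ ¬s
    = (r ∨ q) ∧ r ∧ q ∨ (r ∧ q ∨ ¬t) ∧ r ∧ q ∧ ¬s   (distribution)
    = r ∧ q ∨ (r ∧ q ∨ ¬t) ∧ r ∧ q ∧ ¬s   (absorption)
    = r ∧ q ∨ r ∧ q ∧ ¬s   (absorption)
    = r ∧ q   (absorption)
These differ: at q=1, r=0, s=0, t=1, E1 = 1 but E2 = 0.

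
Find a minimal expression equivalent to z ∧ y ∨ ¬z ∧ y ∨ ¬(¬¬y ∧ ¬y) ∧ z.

z ∧ y ∨ ¬z ∧ y ∨ ¬(¬¬y ∧ ¬y) ∧ z
= y ∨ ¬(¬¬y ∧ ¬y) ∧ z   [distribution]
= y ∨ (¬y ∨ y) ∧ z   [De Morgan]
= y ∨ z   [complement / identity]

y ∨ z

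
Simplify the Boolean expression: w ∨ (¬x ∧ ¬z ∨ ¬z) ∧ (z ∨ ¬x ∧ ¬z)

w ∨ ¬x ∧ ¬z

w ∨ (¬x ∧ ¬z ∨ ¬z) ∧ (z ∨ ¬x ∧ ¬z)
= w ∨ ¬z ∧ z ∨ ¬x ∧ ¬z
= w ∨ ¬x ∧ ¬z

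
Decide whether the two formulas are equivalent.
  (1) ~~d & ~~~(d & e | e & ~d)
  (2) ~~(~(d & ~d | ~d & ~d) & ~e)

E1: ~~d & ~~~(d & e | e & ~d)
    = d & ~~~(d & e | e & ~d)   [double negation]
    = d & ~~~e   [distribution]
    = d & ~e   [double negation]
E2: ~~(~(d & ~d | ~d & ~d) & ~e)
    = ~~(~~d & ~e)   [distribution]
    = ~~d & ~e   [double negation]
    = d & ~e   [double negation]
Both reduce to d & ~e, so they are equivalent.

Yes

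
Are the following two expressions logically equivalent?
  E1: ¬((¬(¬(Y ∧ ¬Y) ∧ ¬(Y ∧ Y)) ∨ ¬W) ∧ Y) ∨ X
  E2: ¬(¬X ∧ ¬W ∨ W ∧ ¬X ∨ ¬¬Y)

E1: ¬((¬(¬(Y ∧ ¬Y) ∧ ¬(Y ∧ Y)) ∨ ¬W) ∧ Y) ∨ X
    = ¬((Y ∧ ¬Y ∨ Y ∧ Y ∨ ¬W) ∧ Y) ∨ X   — De Morgan
    = ¬((Y ∨ ¬W) ∧ Y) ∨ X   — distribution
    = ¬Y ∨ X   — absorption
E2: ¬(¬X ∧ ¬W ∨ W ∧ ¬X ∨ ¬¬Y)
    = ¬((¬W ∨ W) ∧ ¬X ∨ ¬¬Y)   — distribution
    = ¬(¬X ∨ ¬¬Y)   — complement / identity
    = X ∧ ¬Y   — De Morgan
These differ: at W=0, X=1, Y=1, E1 = 1 but E2 = 0.

No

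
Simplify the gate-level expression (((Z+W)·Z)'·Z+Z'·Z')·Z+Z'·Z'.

(((Z+W)·Z)'·Z+Z'·Z')·Z+Z'·Z'
= (Z'·Z+Z'·Z')·Z+Z'·Z'
= Z'·Z+Z'·Z'
= Z'·(Z+Z')
= Z'

Z'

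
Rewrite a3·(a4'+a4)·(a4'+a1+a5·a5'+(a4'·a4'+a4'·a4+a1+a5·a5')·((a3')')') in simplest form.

a3·(a4'+a4)·(a4'+a1+a5·a5'+(a4'·a4'+a4'·a4+a1+a5·a5')·((a3')')')
= a3·(a4'+a4)·(a4'+a1+a5·a5'+(a4'·a4'+a4'·a4+a1+a5·a5')·a3')   (double negation)
= a3·(a4'+a4)·(a4'+a1+a5·a5'+(a4'+a1+a5·a5')·a3')   (distribution)
= a3·(a4'+a4)·(a4'+a1+a5·a5')   (absorption)
= a3·(a4'+a1+a5·a5')   (complement / identity)
= a3·(a4'+a1)   (complement / identity)

a3·(a4'+a1)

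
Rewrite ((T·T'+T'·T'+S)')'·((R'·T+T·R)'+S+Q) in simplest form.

T'+S

((T·T'+T'·T'+S)')'·((R'·T+T·R)'+S+Q)
= (T·T'+T'·T'+S)·((R'·T+T·R)'+S+Q)
= (T'+S)·((R'·T+T·R)'+S+Q)
= (T'+S)·(T'+S+Q)
= T'+S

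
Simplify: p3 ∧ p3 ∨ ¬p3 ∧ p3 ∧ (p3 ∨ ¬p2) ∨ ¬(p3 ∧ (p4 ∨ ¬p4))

True

p3 ∧ p3 ∨ ¬p3 ∧ p3 ∧ (p3 ∨ ¬p2) ∨ ¬(p3 ∧ (p4 ∨ ¬p4))
= p3 ∧ p3 ∨ ¬p3 ∧ p3 ∨ ¬(p3 ∧ (p4 ∨ ¬p4))
= p3 ∧ p3 ∨ ¬p3 ∧ p3 ∨ ¬p3
= p3 ∨ ¬p3
= True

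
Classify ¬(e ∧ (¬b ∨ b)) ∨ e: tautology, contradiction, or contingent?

tautology

¬(e ∧ (¬b ∨ b)) ∨ e
= ¬e ∨ e
= True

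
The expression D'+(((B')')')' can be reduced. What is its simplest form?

D'+(((B')')')'
= D'+(B')'   — double negation
= D'+B   — double negation

D'+B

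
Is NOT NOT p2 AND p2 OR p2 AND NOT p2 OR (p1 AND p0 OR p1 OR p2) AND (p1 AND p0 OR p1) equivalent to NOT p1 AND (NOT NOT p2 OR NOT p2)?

E1: NOT NOT p2 AND p2 OR p2 AND NOT p2 OR (p1 AND p0 OR p1 OR p2) AND (p1 AND p0 OR p1)
    = NOT NOT p2 AND p2 OR p2 AND NOT p2 OR p1 AND p0 OR p1
    = p2 AND p2 OR p2 AND NOT p2 OR p1 AND p0 OR p1
    = p2 AND p2 OR p2 AND NOT p2 OR p1
    = p2 OR p1
E2: NOT p1 AND (NOT NOT p2 OR NOT p2)
    = NOT p1 AND (p2 OR NOT p2)
    = NOT p1
These differ: at p0=0, p1=1, p2=0, E1 = 1 but E2 = 0.

No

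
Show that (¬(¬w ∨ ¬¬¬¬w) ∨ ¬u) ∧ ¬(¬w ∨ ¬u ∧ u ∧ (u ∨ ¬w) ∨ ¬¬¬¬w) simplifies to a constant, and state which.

(¬(¬w ∨ ¬¬¬¬w) ∨ ¬u) ∧ ¬(¬w ∨ ¬u ∧ u ∧ (u ∨ ¬w) ∨ ¬¬¬¬w)
= (¬(¬w ∨ ¬¬¬¬w) ∨ ¬u) ∧ ¬(¬w ∨ ¬u ∧ u ∨ ¬¬¬¬w)   (absorption)
= (¬(¬w ∨ ¬¬¬¬w) ∨ ¬u) ∧ ¬(¬w ∨ ¬¬¬¬w)   (complement / identity)
= ¬(¬w ∨ ¬¬¬¬w)   (absorption)
= ¬(¬w ∨ ¬¬w)   (double negation)
= w ∧ ¬w   (De Morgan)
= False   (complement)

False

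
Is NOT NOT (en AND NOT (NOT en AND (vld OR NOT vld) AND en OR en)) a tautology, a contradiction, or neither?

contradiction

NOT NOT (en AND NOT (NOT en AND (vld OR NOT vld) AND en OR en))
= NOT NOT (en AND NOT (NOT en AND en OR en))   [complement / identity]
= en AND NOT (NOT en AND en OR en)   [double negation]
= en AND NOT en   [complement / identity]
= FALSE   [complement]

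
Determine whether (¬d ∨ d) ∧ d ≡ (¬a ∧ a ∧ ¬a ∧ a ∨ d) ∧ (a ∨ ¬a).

Yes

E1: (¬d ∨ d) ∧ d
    = d   [complement / identity]
E2: (¬a ∧ a ∧ ¬a ∧ a ∨ d) ∧ (a ∨ ¬a)
    = (¬a ∧ a ∨ d) ∧ (a ∨ ¬a)   [idempotence]
    = d ∧ (a ∨ ¬a)   [complement / identity]
    = d   [complement / identity]
Both reduce to d, so they are equivalent.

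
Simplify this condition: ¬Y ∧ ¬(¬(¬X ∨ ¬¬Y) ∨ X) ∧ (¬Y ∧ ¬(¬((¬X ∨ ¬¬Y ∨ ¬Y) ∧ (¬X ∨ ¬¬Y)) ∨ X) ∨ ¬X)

¬Y ∧ ¬(¬(¬X ∨ ¬¬Y) ∨ X) ∧ (¬Y ∧ ¬(¬((¬X ∨ ¬¬Y ∨ ¬Y) ∧ (¬X ∨ ¬¬Y)) ∨ X) ∨ ¬X)
= ¬Y ∧ ¬(¬(¬X ∨ ¬¬Y) ∨ X) ∧ (¬Y ∧ ¬(¬(¬X ∨ ¬¬Y) ∨ X) ∨ ¬X)   [absorption]
= ¬Y ∧ ¬(¬(¬X ∨ ¬¬Y) ∨ X)   [absorption]
= ¬Y ∧ ¬(X ∧ ¬Y ∨ X)   [De Morgan]
= ¬Y ∧ ¬X   [absorption]

¬Y ∧ ¬X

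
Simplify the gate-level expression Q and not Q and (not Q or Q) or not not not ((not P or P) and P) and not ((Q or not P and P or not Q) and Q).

Q and not Q and (not Q or Q) or not not not ((not P or P) and P) and not ((Q or not P and P or not Q) and Q)
= Q and not Q and (not Q or Q) or not ((not P or P) and P) and not ((Q or not P and P or not Q) and Q)   [double negation]
= Q and not Q and (not Q or Q) or not ((not P or P) and P) and not ((Q or not Q) and Q)   [complement / identity]
= Q and not Q and (not Q or Q) or not ((not P or P) and P) and not Q   [complement / identity]
= Q and not Q or not ((not P or P) and P) and not Q   [complement / identity]
= not ((not P or P) and P) and not Q   [complement / identity]
= not P and not Q   [complement / identity]

not P and not Q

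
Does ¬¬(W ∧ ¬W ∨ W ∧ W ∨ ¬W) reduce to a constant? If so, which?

yes, True

¬¬(W ∧ ¬W ∨ W ∧ W ∨ ¬W)
= ¬¬(W ∨ ¬W)
= W ∨ ¬W
= True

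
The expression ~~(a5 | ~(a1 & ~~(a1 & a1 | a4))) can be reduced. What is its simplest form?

~~(a5 | ~(a1 & ~~(a1 & a1 | a4)))
= ~~(a5 | ~(a1 & (a1 & a1 | a4)))
= ~~(a5 | ~(a1 & (a1 | a4)))
= a5 | ~(a1 & (a1 | a4))
= a5 | ~a1

a5 | ~a1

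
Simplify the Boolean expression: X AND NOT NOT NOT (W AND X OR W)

X AND NOT NOT NOT (W AND X OR W)
= X AND NOT (W AND X OR W)   — double negation
= X AND NOT W   — absorption

X AND NOT W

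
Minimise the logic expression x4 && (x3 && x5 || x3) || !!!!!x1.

x4 && (x3 && x5 || x3) || !!!!!x1
= x4 && x3 || !!!!!x1   — absorption
= x4 && x3 || !!!x1   — double negation
= x4 && x3 || !x1   — double negation

x4 && x3 || !x1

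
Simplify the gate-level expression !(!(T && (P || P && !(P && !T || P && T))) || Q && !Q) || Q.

T && P || Q

!(!(T && (P || P && !(P && !T || P && T))) || Q && !Q) || Q
= !(!(T && (P || P && !P)) || Q && !Q) || Q   — distribution
= !!(T && (P || P && !P)) || Q   — complement / identity
= !!(T && P) || Q   — complement / identity
= T && P || Q   — double negation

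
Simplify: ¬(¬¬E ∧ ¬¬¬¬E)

¬(¬¬E ∧ ¬¬¬¬E)
= ¬(E ∧ ¬¬¬¬E)   (double negation)
= ¬(E ∧ ¬¬E)   (double negation)
= ¬(E ∧ E)   (double negation)
= ¬E   (idempotence)

¬E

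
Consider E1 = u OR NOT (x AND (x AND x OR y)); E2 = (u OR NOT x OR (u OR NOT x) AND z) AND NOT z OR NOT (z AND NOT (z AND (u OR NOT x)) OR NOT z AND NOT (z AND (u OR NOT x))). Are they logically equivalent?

E1: u OR NOT (x AND (x AND x OR y))
    = u OR NOT (x AND (x OR y))   (idempotence)
    = u OR NOT x   (absorption)
E2: (u OR NOT x OR (u OR NOT x) AND z) AND NOT z OR NOT (z AND NOT (z AND (u OR NOT x)) OR NOT z AND NOT (z AND (u OR NOT x)))
    = (u OR NOT x) AND NOT z OR NOT (z AND NOT (z AND (u OR NOT x)) OR NOT z AND NOT (z AND (u OR NOT x)))   (absorption)
    = (u OR NOT x) AND NOT z OR NOT NOT (z AND (u OR NOT x))   (distribution)
    = (u OR NOT x) AND NOT z OR z AND (u OR NOT x)   (double negation)
    = u OR NOT x   (distribution)
Both reduce to u OR NOT x, so they are equivalent.

Yes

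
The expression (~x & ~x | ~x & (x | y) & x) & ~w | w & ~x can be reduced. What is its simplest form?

(~x & ~x | ~x & (x | y) & x) & ~w | w & ~x
= (~x & ~x | ~x & x) & ~w | w & ~x
= ~x & ~w | w & ~x
= ~x

~x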